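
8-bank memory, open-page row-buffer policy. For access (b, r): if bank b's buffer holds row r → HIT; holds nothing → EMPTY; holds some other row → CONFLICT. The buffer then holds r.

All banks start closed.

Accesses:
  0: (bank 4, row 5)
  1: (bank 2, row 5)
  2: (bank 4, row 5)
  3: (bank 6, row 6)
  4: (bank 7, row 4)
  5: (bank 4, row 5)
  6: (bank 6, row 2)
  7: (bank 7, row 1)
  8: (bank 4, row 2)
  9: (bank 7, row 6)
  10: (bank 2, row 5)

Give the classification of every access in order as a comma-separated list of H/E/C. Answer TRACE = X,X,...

#0 (4,5) E
#1 (2,5) E
#2 (4,5) H  (was 5)
#3 (6,6) E
#4 (7,4) E
#5 (4,5) H  (was 5)
#6 (6,2) C  (was 6)
#7 (7,1) C  (was 4)
#8 (4,2) C  (was 5)
#9 (7,6) C  (was 1)
#10 (2,5) H  (was 5)

TRACE = E,E,H,E,E,H,C,C,C,C,H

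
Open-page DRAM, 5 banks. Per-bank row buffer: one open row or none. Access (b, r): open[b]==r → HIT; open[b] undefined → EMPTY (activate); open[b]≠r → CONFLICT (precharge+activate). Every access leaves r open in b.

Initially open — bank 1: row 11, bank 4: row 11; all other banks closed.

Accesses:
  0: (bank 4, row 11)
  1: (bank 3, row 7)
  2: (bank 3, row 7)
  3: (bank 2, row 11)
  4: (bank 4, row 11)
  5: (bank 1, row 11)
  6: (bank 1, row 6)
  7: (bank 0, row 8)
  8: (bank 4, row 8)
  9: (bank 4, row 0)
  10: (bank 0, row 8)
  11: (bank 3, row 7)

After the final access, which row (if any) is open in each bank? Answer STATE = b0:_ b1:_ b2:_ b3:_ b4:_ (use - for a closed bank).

  [0] b4 r11: had r11 ⇒ H
  [1] b3 r7: no row ⇒ E
  [2] b3 r7: had r7 ⇒ H
  [3] b2 r11: no row ⇒ E
  [4] b4 r11: had r11 ⇒ H
  [5] b1 r11: had r11 ⇒ H
  [6] b1 r6: had r11 ⇒ C
  [7] b0 r8: no row ⇒ E
  [8] b4 r8: had r11 ⇒ C
  [9] b4 r0: had r8 ⇒ C
  [10] b0 r8: had r8 ⇒ H
  [11] b3 r7: had r7 ⇒ H

STATE = b0:8 b1:6 b2:11 b3:7 b4:0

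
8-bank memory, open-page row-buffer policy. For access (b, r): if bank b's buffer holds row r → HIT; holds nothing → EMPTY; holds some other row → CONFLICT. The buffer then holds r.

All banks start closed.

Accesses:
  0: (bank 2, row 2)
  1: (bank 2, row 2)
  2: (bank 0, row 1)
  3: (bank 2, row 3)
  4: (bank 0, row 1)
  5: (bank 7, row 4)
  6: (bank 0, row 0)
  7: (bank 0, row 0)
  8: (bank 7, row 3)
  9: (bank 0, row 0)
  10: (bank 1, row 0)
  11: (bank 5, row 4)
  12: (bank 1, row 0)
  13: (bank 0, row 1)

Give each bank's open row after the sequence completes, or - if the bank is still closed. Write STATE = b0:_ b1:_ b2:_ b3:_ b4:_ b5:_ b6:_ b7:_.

STATE = b0:1 b1:0 b2:3 b3:- b4:- b5:4 b6:- b7:3

0: bank 2 row 2 — prev None → EMPTY
1: bank 2 row 2 — prev 2 → HIT
2: bank 0 row 1 — prev None → EMPTY
3: bank 2 row 3 — prev 2 → CONFLICT
4: bank 0 row 1 — prev 1 → HIT
5: bank 7 row 4 — prev None → EMPTY
6: bank 0 row 0 — prev 1 → CONFLICT
7: bank 0 row 0 — prev 0 → HIT
8: bank 7 row 3 — prev 4 → CONFLICT
9: bank 0 row 0 — prev 0 → HIT
10: bank 1 row 0 — prev None → EMPTY
11: bank 5 row 4 — prev None → EMPTY
12: bank 1 row 0 — prev 0 → HIT
13: bank 0 row 1 — prev 0 → CONFLICT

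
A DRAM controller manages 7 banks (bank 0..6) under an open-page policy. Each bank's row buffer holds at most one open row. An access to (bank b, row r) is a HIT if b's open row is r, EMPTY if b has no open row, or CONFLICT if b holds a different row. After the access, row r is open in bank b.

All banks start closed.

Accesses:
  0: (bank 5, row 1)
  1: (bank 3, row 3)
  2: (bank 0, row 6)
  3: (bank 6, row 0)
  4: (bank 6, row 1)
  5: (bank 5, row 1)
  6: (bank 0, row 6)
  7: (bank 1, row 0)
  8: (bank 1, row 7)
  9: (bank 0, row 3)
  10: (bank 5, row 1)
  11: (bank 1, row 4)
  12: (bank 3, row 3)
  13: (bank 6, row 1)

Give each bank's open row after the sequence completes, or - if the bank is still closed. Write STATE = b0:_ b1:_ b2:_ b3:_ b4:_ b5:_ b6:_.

  [0] b5 r1: no row ⇒ E
  [1] b3 r3: no row ⇒ E
  [2] b0 r6: no row ⇒ E
  [3] b6 r0: no row ⇒ E
  [4] b6 r1: had r0 ⇒ C
  [5] b5 r1: had r1 ⇒ H
  [6] b0 r6: had r6 ⇒ H
  [7] b1 r0: no row ⇒ E
  [8] b1 r7: had r0 ⇒ C
  [9] b0 r3: had r6 ⇒ C
  [10] b5 r1: had r1 ⇒ H
  [11] b1 r4: had r7 ⇒ C
  [12] b3 r3: had r3 ⇒ H
  [13] b6 r1: had r1 ⇒ H

STATE = b0:3 b1:4 b2:- b3:3 b4:- b5:1 b6:1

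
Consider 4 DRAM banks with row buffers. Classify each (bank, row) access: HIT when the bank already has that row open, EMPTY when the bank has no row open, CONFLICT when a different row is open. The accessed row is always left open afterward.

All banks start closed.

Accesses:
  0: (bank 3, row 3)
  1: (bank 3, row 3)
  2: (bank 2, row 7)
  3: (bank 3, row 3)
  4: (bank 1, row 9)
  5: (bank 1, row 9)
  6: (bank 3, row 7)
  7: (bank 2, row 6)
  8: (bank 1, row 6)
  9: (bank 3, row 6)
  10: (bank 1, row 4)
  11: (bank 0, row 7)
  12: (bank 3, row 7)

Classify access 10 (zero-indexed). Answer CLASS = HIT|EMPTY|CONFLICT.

#0 (3,3) E
#1 (3,3) H  (was 3)
#2 (2,7) E
#3 (3,3) H  (was 3)
#4 (1,9) E
#5 (1,9) H  (was 9)
#6 (3,7) C  (was 3)
#7 (2,6) C  (was 7)
#8 (1,6) C  (was 9)
#9 (3,6) C  (was 7)
#10 (1,4) C  (was 6)
#11 (0,7) E
#12 (3,7) C  (was 6)

CLASS = CONFLICT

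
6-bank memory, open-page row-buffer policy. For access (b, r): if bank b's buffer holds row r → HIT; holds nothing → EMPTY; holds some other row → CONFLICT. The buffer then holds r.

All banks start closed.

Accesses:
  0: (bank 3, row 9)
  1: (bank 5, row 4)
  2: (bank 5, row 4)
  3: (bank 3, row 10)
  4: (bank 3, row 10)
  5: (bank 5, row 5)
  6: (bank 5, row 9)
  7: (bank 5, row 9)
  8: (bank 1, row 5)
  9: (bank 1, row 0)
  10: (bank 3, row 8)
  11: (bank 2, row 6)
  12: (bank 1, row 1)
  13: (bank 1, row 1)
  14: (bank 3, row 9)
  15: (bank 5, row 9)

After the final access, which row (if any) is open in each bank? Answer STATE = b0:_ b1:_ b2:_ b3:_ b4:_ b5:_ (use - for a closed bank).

0: bank 3 row 9 — prev None → EMPTY
1: bank 5 row 4 — prev None → EMPTY
2: bank 5 row 4 — prev 4 → HIT
3: bank 3 row 10 — prev 9 → CONFLICT
4: bank 3 row 10 — prev 10 → HIT
5: bank 5 row 5 — prev 4 → CONFLICT
6: bank 5 row 9 — prev 5 → CONFLICT
7: bank 5 row 9 — prev 9 → HIT
8: bank 1 row 5 — prev None → EMPTY
9: bank 1 row 0 — prev 5 → CONFLICT
10: bank 3 row 8 — prev 10 → CONFLICT
11: bank 2 row 6 — prev None → EMPTY
12: bank 1 row 1 — prev 0 → CONFLICT
13: bank 1 row 1 — prev 1 → HIT
14: bank 3 row 9 — prev 8 → CONFLICT
15: bank 5 row 9 — prev 9 → HIT

STATE = b0:- b1:1 b2:6 b3:9 b4:- b5:9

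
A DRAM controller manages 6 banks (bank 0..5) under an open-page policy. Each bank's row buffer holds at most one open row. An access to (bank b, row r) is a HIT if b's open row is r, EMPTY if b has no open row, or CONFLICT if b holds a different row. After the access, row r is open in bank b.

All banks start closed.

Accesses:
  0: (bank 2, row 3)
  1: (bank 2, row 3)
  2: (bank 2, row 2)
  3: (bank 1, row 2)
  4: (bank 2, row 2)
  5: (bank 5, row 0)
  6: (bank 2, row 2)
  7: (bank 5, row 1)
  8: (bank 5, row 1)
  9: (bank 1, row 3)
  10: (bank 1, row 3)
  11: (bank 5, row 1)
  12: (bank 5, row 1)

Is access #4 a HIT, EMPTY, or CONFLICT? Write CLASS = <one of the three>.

step 0: bank2 None->3 [EMPTY]
step 1: bank2 3->3 [HIT]
step 2: bank2 3->2 [CONFLICT]
step 3: bank1 None->2 [EMPTY]
step 4: bank2 2->2 [HIT]
step 5: bank5 None->0 [EMPTY]
step 6: bank2 2->2 [HIT]
step 7: bank5 0->1 [CONFLICT]
step 8: bank5 1->1 [HIT]
step 9: bank1 2->3 [CONFLICT]
step 10: bank1 3->3 [HIT]
step 11: bank5 1->1 [HIT]
step 12: bank5 1->1 [HIT]

CLASS = HIT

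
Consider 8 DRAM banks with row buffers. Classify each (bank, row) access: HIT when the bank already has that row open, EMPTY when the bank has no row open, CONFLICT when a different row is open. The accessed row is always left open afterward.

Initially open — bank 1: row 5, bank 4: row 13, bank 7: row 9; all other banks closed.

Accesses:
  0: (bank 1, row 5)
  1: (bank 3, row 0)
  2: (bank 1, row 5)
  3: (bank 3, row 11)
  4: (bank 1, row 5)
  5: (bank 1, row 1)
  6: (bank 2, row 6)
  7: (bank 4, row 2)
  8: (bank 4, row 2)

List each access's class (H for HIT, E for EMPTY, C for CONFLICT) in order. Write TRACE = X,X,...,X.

TRACE = H,E,H,C,H,C,E,C,H

0: bank 1 row 5 — prev 5 → HIT
1: bank 3 row 0 — prev None → EMPTY
2: bank 1 row 5 — prev 5 → HIT
3: bank 3 row 11 — prev 0 → CONFLICT
4: bank 1 row 5 — prev 5 → HIT
5: bank 1 row 1 — prev 5 → CONFLICT
6: bank 2 row 6 — prev None → EMPTY
7: bank 4 row 2 — prev 13 → CONFLICT
8: bank 4 row 2 — prev 2 → HIT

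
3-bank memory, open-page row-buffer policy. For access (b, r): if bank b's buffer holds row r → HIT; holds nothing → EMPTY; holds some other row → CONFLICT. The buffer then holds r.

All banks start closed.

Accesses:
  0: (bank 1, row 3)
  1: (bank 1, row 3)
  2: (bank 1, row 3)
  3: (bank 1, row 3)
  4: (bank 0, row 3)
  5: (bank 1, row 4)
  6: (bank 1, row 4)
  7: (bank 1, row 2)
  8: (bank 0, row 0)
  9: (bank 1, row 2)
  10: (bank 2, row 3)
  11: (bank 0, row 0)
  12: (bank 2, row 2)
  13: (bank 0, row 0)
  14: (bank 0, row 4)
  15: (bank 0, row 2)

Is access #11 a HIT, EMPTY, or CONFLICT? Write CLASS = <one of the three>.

CLASS = HIT

  [0] b1 r3: no row ⇒ E
  [1] b1 r3: had r3 ⇒ H
  [2] b1 r3: had r3 ⇒ H
  [3] b1 r3: had r3 ⇒ H
  [4] b0 r3: no row ⇒ E
  [5] b1 r4: had r3 ⇒ C
  [6] b1 r4: had r4 ⇒ H
  [7] b1 r2: had r4 ⇒ C
  [8] b0 r0: had r3 ⇒ C
  [9] b1 r2: had r2 ⇒ H
  [10] b2 r3: no row ⇒ E
  [11] b0 r0: had r0 ⇒ H
  [12] b2 r2: had r3 ⇒ C
  [13] b0 r0: had r0 ⇒ H
  [14] b0 r4: had r0 ⇒ C
  [15] b0 r2: had r4 ⇒ C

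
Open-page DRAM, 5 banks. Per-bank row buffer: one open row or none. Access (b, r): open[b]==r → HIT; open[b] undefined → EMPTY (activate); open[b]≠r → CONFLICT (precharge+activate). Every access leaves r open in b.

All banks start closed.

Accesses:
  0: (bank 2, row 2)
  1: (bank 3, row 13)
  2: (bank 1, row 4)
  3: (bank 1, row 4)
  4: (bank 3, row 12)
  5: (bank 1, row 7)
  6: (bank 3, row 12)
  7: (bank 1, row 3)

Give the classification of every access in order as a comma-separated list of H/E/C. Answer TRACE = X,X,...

TRACE = E,E,E,H,C,C,H,C

#0 (2,2) E
#1 (3,13) E
#2 (1,4) E
#3 (1,4) H  (was 4)
#4 (3,12) C  (was 13)
#5 (1,7) C  (was 4)
#6 (3,12) H  (was 12)
#7 (1,3) C  (was 7)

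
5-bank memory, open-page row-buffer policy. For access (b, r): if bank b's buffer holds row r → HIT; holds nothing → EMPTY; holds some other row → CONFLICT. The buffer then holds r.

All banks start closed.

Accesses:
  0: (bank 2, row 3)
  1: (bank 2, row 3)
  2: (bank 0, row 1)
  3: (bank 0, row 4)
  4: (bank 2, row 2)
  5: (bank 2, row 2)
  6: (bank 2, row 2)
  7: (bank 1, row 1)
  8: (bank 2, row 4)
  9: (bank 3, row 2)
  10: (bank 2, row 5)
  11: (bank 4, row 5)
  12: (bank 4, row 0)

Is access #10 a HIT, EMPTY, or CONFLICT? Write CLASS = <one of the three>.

  [0] b2 r3: no row ⇒ E
  [1] b2 r3: had r3 ⇒ H
  [2] b0 r1: no row ⇒ E
  [3] b0 r4: had r1 ⇒ C
  [4] b2 r2: had r3 ⇒ C
  [5] b2 r2: had r2 ⇒ H
  [6] b2 r2: had r2 ⇒ H
  [7] b1 r1: no row ⇒ E
  [8] b2 r4: had r2 ⇒ C
  [9] b3 r2: no row ⇒ E
  [10] b2 r5: had r4 ⇒ C
  [11] b4 r5: no row ⇒ E
  [12] b4 r0: had r5 ⇒ C

CLASS = CONFLICT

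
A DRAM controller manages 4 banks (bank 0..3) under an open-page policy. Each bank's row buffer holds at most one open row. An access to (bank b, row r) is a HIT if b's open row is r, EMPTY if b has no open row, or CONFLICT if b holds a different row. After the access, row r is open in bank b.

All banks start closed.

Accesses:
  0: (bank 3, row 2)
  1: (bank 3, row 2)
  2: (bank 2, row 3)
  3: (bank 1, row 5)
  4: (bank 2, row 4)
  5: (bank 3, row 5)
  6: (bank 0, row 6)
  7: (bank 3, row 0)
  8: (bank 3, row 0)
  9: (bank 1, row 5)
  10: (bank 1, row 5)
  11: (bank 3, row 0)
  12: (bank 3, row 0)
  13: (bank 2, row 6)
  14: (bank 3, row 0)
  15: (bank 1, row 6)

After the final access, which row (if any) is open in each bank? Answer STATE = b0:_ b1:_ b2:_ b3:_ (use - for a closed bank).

STATE = b0:6 b1:6 b2:6 b3:0

step 0: bank3 None->2 [EMPTY]
step 1: bank3 2->2 [HIT]
step 2: bank2 None->3 [EMPTY]
step 3: bank1 None->5 [EMPTY]
step 4: bank2 3->4 [CONFLICT]
step 5: bank3 2->5 [CONFLICT]
step 6: bank0 None->6 [EMPTY]
step 7: bank3 5->0 [CONFLICT]
step 8: bank3 0->0 [HIT]
step 9: bank1 5->5 [HIT]
step 10: bank1 5->5 [HIT]
step 11: bank3 0->0 [HIT]
step 12: bank3 0->0 [HIT]
step 13: bank2 4->6 [CONFLICT]
step 14: bank3 0->0 [HIT]
step 15: bank1 5->6 [CONFLICT]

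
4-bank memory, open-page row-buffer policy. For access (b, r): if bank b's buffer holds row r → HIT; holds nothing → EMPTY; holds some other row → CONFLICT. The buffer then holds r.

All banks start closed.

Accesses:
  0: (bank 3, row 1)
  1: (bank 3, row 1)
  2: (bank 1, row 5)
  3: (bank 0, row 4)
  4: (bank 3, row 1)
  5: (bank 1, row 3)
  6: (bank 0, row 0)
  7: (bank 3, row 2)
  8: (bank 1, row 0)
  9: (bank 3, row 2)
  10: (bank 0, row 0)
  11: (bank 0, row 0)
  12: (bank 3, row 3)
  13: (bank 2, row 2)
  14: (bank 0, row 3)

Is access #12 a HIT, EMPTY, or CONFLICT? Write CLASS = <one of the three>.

CLASS = CONFLICT

  [0] b3 r1: no row ⇒ E
  [1] b3 r1: had r1 ⇒ H
  [2] b1 r5: no row ⇒ E
  [3] b0 r4: no row ⇒ E
  [4] b3 r1: had r1 ⇒ H
  [5] b1 r3: had r5 ⇒ C
  [6] b0 r0: had r4 ⇒ C
  [7] b3 r2: had r1 ⇒ C
  [8] b1 r0: had r3 ⇒ C
  [9] b3 r2: had r2 ⇒ H
  [10] b0 r0: had r0 ⇒ H
  [11] b0 r0: had r0 ⇒ H
  [12] b3 r3: had r2 ⇒ C
  [13] b2 r2: no row ⇒ E
  [14] b0 r3: had r0 ⇒ C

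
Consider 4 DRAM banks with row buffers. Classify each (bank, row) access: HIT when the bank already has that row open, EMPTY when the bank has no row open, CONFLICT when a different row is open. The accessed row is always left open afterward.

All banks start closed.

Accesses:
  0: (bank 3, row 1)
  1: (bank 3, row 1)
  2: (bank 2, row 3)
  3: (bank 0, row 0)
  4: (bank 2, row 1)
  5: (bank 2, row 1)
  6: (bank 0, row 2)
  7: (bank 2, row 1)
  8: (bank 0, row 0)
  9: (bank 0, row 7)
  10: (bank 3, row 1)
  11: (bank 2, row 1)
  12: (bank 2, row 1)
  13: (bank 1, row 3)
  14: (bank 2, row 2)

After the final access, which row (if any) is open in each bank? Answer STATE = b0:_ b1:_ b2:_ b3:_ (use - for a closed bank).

step 0: bank3 None->1 [EMPTY]
step 1: bank3 1->1 [HIT]
step 2: bank2 None->3 [EMPTY]
step 3: bank0 None->0 [EMPTY]
step 4: bank2 3->1 [CONFLICT]
step 5: bank2 1->1 [HIT]
step 6: bank0 0->2 [CONFLICT]
step 7: bank2 1->1 [HIT]
step 8: bank0 2->0 [CONFLICT]
step 9: bank0 0->7 [CONFLICT]
step 10: bank3 1->1 [HIT]
step 11: bank2 1->1 [HIT]
step 12: bank2 1->1 [HIT]
step 13: bank1 None->3 [EMPTY]
step 14: bank2 1->2 [CONFLICT]

STATE = b0:7 b1:3 b2:2 b3:1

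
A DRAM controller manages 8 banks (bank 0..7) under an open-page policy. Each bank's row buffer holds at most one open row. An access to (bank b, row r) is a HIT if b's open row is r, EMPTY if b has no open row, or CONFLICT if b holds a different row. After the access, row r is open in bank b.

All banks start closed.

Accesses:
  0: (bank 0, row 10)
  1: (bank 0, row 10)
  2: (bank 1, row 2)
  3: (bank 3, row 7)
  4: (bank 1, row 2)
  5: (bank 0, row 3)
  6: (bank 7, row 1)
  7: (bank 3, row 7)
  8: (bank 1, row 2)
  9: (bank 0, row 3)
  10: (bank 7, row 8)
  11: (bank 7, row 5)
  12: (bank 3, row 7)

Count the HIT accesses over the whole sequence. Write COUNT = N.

0: bank 0 row 10 — prev None → EMPTY
1: bank 0 row 10 — prev 10 → HIT
2: bank 1 row 2 — prev None → EMPTY
3: bank 3 row 7 — prev None → EMPTY
4: bank 1 row 2 — prev 2 → HIT
5: bank 0 row 3 — prev 10 → CONFLICT
6: bank 7 row 1 — prev None → EMPTY
7: bank 3 row 7 — prev 7 → HIT
8: bank 1 row 2 — prev 2 → HIT
9: bank 0 row 3 — prev 3 → HIT
10: bank 7 row 8 — prev 1 → CONFLICT
11: bank 7 row 5 — prev 8 → CONFLICT
12: bank 3 row 7 — prev 7 → HIT

COUNT = 6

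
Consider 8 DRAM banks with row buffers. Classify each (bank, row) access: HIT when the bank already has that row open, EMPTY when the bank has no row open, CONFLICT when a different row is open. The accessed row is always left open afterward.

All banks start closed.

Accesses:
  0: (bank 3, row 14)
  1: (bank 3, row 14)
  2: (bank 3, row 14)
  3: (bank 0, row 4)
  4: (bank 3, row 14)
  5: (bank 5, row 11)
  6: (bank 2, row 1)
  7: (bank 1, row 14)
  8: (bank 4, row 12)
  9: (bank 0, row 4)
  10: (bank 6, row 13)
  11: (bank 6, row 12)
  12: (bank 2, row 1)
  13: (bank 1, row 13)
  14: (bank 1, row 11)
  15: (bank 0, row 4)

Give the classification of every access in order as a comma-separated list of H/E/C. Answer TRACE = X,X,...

0: bank 3 row 14 — prev None → EMPTY
1: bank 3 row 14 — prev 14 → HIT
2: bank 3 row 14 — prev 14 → HIT
3: bank 0 row 4 — prev None → EMPTY
4: bank 3 row 14 — prev 14 → HIT
5: bank 5 row 11 — prev None → EMPTY
6: bank 2 row 1 — prev None → EMPTY
7: bank 1 row 14 — prev None → EMPTY
8: bank 4 row 12 — prev None → EMPTY
9: bank 0 row 4 — prev 4 → HIT
10: bank 6 row 13 — prev None → EMPTY
11: bank 6 row 12 — prev 13 → CONFLICT
12: bank 2 row 1 — prev 1 → HIT
13: bank 1 row 13 — prev 14 → CONFLICT
14: bank 1 row 11 — prev 13 → CONFLICT
15: bank 0 row 4 — prev 4 → HIT

TRACE = E,H,H,E,H,E,E,E,E,H,E,C,H,C,C,H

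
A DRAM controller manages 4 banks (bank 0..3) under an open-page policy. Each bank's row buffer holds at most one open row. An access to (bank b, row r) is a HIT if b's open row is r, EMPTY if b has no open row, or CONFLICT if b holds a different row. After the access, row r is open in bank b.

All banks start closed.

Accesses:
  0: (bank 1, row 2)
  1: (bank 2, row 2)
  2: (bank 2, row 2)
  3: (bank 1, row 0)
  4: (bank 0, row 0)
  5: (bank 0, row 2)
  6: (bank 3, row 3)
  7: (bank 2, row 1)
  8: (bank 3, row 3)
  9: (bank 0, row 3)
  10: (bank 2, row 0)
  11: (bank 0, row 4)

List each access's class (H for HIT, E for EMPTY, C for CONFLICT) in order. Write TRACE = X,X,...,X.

0: bank 1 row 2 — prev None → EMPTY
1: bank 2 row 2 — prev None → EMPTY
2: bank 2 row 2 — prev 2 → HIT
3: bank 1 row 0 — prev 2 → CONFLICT
4: bank 0 row 0 — prev None → EMPTY
5: bank 0 row 2 — prev 0 → CONFLICT
6: bank 3 row 3 — prev None → EMPTY
7: bank 2 row 1 — prev 2 → CONFLICT
8: bank 3 row 3 — prev 3 → HIT
9: bank 0 row 3 — prev 2 → CONFLICT
10: bank 2 row 0 — prev 1 → CONFLICT
11: bank 0 row 4 — prev 3 → CONFLICT

TRACE = E,E,H,C,E,C,E,C,H,C,C,C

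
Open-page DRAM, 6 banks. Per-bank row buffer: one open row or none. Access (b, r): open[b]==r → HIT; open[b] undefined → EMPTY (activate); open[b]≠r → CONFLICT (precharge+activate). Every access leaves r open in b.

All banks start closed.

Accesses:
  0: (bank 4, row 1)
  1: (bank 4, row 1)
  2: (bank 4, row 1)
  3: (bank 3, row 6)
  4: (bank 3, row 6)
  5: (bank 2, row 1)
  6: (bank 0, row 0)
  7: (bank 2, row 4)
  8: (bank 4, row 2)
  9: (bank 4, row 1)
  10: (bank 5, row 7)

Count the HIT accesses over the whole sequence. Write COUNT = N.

COUNT = 3

  [0] b4 r1: no row ⇒ E
  [1] b4 r1: had r1 ⇒ H
  [2] b4 r1: had r1 ⇒ H
  [3] b3 r6: no row ⇒ E
  [4] b3 r6: had r6 ⇒ H
  [5] b2 r1: no row ⇒ E
  [6] b0 r0: no row ⇒ E
  [7] b2 r4: had r1 ⇒ C
  [8] b4 r2: had r1 ⇒ C
  [9] b4 r1: had r2 ⇒ C
  [10] b5 r7: no row ⇒ E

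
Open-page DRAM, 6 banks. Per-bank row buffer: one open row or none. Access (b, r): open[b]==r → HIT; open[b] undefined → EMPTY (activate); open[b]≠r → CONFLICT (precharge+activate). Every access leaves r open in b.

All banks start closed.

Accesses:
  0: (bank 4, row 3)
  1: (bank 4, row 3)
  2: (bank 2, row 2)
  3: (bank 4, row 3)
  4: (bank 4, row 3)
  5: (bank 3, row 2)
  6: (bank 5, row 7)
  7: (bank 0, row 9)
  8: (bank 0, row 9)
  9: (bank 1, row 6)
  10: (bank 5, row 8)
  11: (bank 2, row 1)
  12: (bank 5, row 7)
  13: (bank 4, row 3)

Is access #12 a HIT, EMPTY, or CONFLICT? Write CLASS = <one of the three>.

#0 (4,3) E
#1 (4,3) H  (was 3)
#2 (2,2) E
#3 (4,3) H  (was 3)
#4 (4,3) H  (was 3)
#5 (3,2) E
#6 (5,7) E
#7 (0,9) E
#8 (0,9) H  (was 9)
#9 (1,6) E
#10 (5,8) C  (was 7)
#11 (2,1) C  (was 2)
#12 (5,7) C  (was 8)
#13 (4,3) H  (was 3)

CLASS = CONFLICT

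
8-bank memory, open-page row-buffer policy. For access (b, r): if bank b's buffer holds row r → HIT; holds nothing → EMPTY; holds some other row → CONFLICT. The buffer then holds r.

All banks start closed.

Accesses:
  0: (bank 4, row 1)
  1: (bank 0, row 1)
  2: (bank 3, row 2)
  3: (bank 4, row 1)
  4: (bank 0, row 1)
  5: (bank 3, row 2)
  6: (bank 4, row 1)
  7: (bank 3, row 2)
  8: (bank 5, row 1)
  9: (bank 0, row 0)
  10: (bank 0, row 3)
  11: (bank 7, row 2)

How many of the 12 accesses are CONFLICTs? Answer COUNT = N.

0: bank 4 row 1 — prev None → EMPTY
1: bank 0 row 1 — prev None → EMPTY
2: bank 3 row 2 — prev None → EMPTY
3: bank 4 row 1 — prev 1 → HIT
4: bank 0 row 1 — prev 1 → HIT
5: bank 3 row 2 — prev 2 → HIT
6: bank 4 row 1 — prev 1 → HIT
7: bank 3 row 2 — prev 2 → HIT
8: bank 5 row 1 — prev None → EMPTY
9: bank 0 row 0 — prev 1 → CONFLICT
10: bank 0 row 3 — prev 0 → CONFLICT
11: bank 7 row 2 — prev None → EMPTY

COUNT = 2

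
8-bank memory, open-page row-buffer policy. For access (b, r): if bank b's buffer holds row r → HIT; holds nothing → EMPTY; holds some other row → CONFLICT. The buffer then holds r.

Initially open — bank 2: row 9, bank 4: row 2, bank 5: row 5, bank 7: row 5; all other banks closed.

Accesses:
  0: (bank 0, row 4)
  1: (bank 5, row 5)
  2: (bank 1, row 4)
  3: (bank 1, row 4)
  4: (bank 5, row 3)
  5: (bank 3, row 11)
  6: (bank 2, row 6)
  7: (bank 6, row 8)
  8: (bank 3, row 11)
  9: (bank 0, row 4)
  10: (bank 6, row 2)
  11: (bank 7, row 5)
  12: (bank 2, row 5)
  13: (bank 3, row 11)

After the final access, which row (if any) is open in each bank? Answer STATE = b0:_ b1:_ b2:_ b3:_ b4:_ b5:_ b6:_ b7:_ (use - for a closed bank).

0: bank 0 row 4 — prev None → EMPTY
1: bank 5 row 5 — prev 5 → HIT
2: bank 1 row 4 — prev None → EMPTY
3: bank 1 row 4 — prev 4 → HIT
4: bank 5 row 3 — prev 5 → CONFLICT
5: bank 3 row 11 — prev None → EMPTY
6: bank 2 row 6 — prev 9 → CONFLICT
7: bank 6 row 8 — prev None → EMPTY
8: bank 3 row 11 — prev 11 → HIT
9: bank 0 row 4 — prev 4 → HIT
10: bank 6 row 2 — prev 8 → CONFLICT
11: bank 7 row 5 — prev 5 → HIT
12: bank 2 row 5 — prev 6 → CONFLICT
13: bank 3 row 11 — prev 11 → HIT

STATE = b0:4 b1:4 b2:5 b3:11 b4:2 b5:3 b6:2 b7:5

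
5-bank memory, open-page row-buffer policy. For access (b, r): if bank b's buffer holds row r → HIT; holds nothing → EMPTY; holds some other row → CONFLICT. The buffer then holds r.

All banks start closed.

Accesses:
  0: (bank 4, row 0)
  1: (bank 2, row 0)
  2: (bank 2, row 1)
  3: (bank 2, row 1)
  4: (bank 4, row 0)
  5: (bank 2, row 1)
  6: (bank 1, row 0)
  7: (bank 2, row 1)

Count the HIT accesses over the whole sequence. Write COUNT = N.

COUNT = 4

step 0: bank4 None->0 [EMPTY]
step 1: bank2 None->0 [EMPTY]
step 2: bank2 0->1 [CONFLICT]
step 3: bank2 1->1 [HIT]
step 4: bank4 0->0 [HIT]
step 5: bank2 1->1 [HIT]
step 6: bank1 None->0 [EMPTY]
step 7: bank2 1->1 [HIT]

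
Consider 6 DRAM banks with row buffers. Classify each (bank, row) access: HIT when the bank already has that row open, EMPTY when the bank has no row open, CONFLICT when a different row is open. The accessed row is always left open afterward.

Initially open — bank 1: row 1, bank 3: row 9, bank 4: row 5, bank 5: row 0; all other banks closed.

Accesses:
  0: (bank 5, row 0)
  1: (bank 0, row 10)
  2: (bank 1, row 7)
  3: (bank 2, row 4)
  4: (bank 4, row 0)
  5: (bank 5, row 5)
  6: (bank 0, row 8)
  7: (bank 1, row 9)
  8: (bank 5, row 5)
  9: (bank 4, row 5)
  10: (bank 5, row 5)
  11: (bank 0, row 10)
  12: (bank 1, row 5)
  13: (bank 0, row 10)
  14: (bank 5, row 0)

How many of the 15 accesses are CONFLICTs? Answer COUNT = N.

COUNT = 9

  [0] b5 r0: had r0 ⇒ H
  [1] b0 r10: no row ⇒ E
  [2] b1 r7: had r1 ⇒ C
  [3] b2 r4: no row ⇒ E
  [4] b4 r0: had r5 ⇒ C
  [5] b5 r5: had r0 ⇒ C
  [6] b0 r8: had r10 ⇒ C
  [7] b1 r9: had r7 ⇒ C
  [8] b5 r5: had r5 ⇒ H
  [9] b4 r5: had r0 ⇒ C
  [10] b5 r5: had r5 ⇒ H
  [11] b0 r10: had r8 ⇒ C
  [12] b1 r5: had r9 ⇒ C
  [13] b0 r10: had r10 ⇒ H
  [14] b5 r0: had r5 ⇒ C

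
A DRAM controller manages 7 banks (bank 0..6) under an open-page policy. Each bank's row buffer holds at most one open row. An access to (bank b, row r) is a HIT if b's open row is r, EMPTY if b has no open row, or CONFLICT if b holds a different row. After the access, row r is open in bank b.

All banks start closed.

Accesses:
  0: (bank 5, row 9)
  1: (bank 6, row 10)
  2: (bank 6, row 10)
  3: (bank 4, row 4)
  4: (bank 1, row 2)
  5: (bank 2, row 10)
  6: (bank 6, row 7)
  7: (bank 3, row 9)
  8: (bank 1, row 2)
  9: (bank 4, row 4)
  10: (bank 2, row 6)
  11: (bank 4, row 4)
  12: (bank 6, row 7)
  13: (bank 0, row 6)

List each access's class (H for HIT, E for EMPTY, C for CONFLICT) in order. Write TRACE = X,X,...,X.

step 0: bank5 None->9 [EMPTY]
step 1: bank6 None->10 [EMPTY]
step 2: bank6 10->10 [HIT]
step 3: bank4 None->4 [EMPTY]
step 4: bank1 None->2 [EMPTY]
step 5: bank2 None->10 [EMPTY]
step 6: bank6 10->7 [CONFLICT]
step 7: bank3 None->9 [EMPTY]
step 8: bank1 2->2 [HIT]
step 9: bank4 4->4 [HIT]
step 10: bank2 10->6 [CONFLICT]
step 11: bank4 4->4 [HIT]
step 12: bank6 7->7 [HIT]
step 13: bank0 None->6 [EMPTY]

TRACE = E,E,H,E,E,E,C,E,H,H,C,H,H,E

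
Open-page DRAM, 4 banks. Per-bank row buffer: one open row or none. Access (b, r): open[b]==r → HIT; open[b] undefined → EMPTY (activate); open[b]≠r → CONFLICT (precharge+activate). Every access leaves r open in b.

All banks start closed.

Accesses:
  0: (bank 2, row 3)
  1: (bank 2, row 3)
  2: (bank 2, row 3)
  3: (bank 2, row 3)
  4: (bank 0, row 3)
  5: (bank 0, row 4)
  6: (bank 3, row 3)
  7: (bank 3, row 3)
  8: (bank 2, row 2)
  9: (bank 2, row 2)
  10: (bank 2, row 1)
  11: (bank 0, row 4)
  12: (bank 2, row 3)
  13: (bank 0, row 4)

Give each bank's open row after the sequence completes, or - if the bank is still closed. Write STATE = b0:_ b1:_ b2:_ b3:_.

STATE = b0:4 b1:- b2:3 b3:3

#0 (2,3) E
#1 (2,3) H  (was 3)
#2 (2,3) H  (was 3)
#3 (2,3) H  (was 3)
#4 (0,3) E
#5 (0,4) C  (was 3)
#6 (3,3) E
#7 (3,3) H  (was 3)
#8 (2,2) C  (was 3)
#9 (2,2) H  (was 2)
#10 (2,1) C  (was 2)
#11 (0,4) H  (was 4)
#12 (2,3) C  (was 1)
#13 (0,4) H  (was 4)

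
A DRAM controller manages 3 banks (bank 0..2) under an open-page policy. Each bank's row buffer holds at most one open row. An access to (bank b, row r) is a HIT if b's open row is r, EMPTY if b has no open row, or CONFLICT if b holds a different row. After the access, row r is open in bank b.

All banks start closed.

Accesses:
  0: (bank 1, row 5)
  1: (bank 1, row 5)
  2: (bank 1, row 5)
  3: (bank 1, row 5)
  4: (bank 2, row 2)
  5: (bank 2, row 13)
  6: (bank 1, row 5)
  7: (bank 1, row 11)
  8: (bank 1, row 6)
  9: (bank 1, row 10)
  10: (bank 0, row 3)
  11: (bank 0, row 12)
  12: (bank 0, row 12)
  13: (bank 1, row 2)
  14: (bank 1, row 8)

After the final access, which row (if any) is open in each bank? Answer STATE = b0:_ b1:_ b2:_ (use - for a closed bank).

#0 (1,5) E
#1 (1,5) H  (was 5)
#2 (1,5) H  (was 5)
#3 (1,5) H  (was 5)
#4 (2,2) E
#5 (2,13) C  (was 2)
#6 (1,5) H  (was 5)
#7 (1,11) C  (was 5)
#8 (1,6) C  (was 11)
#9 (1,10) C  (was 6)
#10 (0,3) E
#11 (0,12) C  (was 3)
#12 (0,12) H  (was 12)
#13 (1,2) C  (was 10)
#14 (1,8) C  (was 2)

STATE = b0:12 b1:8 b2:13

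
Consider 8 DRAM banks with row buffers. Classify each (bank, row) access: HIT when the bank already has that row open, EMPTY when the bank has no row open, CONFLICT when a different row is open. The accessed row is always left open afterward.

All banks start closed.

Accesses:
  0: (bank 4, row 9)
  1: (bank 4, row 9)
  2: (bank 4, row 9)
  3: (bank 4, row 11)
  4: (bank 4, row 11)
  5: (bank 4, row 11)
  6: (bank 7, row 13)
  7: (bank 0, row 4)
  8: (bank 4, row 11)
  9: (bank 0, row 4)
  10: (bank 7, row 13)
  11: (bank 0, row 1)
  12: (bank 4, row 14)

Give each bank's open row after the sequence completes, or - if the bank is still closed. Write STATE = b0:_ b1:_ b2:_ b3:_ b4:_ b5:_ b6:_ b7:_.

STATE = b0:1 b1:- b2:- b3:- b4:14 b5:- b6:- b7:13

  [0] b4 r9: no row ⇒ E
  [1] b4 r9: had r9 ⇒ H
  [2] b4 r9: had r9 ⇒ H
  [3] b4 r11: had r9 ⇒ C
  [4] b4 r11: had r11 ⇒ H
  [5] b4 r11: had r11 ⇒ H
  [6] b7 r13: no row ⇒ E
  [7] b0 r4: no row ⇒ E
  [8] b4 r11: had r11 ⇒ H
  [9] b0 r4: had r4 ⇒ H
  [10] b7 r13: had r13 ⇒ H
  [11] b0 r1: had r4 ⇒ C
  [12] b4 r14: had r11 ⇒ C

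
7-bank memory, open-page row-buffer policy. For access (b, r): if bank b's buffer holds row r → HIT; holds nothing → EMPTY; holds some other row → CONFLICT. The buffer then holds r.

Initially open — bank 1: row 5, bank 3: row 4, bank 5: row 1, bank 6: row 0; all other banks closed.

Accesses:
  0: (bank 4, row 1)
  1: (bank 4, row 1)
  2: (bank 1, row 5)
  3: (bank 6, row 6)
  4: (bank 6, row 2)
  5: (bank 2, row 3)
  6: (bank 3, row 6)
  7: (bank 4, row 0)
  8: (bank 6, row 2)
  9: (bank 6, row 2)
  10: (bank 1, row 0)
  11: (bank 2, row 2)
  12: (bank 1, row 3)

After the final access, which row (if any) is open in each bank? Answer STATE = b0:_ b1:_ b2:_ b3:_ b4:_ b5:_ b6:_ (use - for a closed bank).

STATE = b0:- b1:3 b2:2 b3:6 b4:0 b5:1 b6:2

#0 (4,1) E
#1 (4,1) H  (was 1)
#2 (1,5) H  (was 5)
#3 (6,6) C  (was 0)
#4 (6,2) C  (was 6)
#5 (2,3) E
#6 (3,6) C  (was 4)
#7 (4,0) C  (was 1)
#8 (6,2) H  (was 2)
#9 (6,2) H  (was 2)
#10 (1,0) C  (was 5)
#11 (2,2) C  (was 3)
#12 (1,3) C  (was 0)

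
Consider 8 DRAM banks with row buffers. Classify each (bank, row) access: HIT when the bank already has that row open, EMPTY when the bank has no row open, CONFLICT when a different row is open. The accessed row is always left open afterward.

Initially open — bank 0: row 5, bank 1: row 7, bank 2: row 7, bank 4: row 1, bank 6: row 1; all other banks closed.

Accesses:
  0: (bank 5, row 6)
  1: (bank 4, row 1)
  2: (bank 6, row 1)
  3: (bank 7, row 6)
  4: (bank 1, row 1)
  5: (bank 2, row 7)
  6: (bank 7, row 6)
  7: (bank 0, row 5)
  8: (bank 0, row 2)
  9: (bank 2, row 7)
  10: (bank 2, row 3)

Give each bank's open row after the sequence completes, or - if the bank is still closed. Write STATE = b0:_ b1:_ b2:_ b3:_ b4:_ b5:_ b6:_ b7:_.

STATE = b0:2 b1:1 b2:3 b3:- b4:1 b5:6 b6:1 b7:6

0: bank 5 row 6 — prev None → EMPTY
1: bank 4 row 1 — prev 1 → HIT
2: bank 6 row 1 — prev 1 → HIT
3: bank 7 row 6 — prev None → EMPTY
4: bank 1 row 1 — prev 7 → CONFLICT
5: bank 2 row 7 — prev 7 → HIT
6: bank 7 row 6 — prev 6 → HIT
7: bank 0 row 5 — prev 5 → HIT
8: bank 0 row 2 — prev 5 → CONFLICT
9: bank 2 row 7 — prev 7 → HIT
10: bank 2 row 3 — prev 7 → CONFLICT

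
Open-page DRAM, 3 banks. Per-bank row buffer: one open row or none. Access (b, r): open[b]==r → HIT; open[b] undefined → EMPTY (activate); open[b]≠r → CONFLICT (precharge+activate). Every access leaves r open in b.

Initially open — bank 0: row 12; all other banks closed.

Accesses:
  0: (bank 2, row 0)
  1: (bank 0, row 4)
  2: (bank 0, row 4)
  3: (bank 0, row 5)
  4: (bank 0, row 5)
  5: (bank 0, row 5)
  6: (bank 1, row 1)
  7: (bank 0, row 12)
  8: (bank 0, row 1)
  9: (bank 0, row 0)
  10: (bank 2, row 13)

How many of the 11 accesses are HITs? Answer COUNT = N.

COUNT = 3

#0 (2,0) E
#1 (0,4) C  (was 12)
#2 (0,4) H  (was 4)
#3 (0,5) C  (was 4)
#4 (0,5) H  (was 5)
#5 (0,5) H  (was 5)
#6 (1,1) E
#7 (0,12) C  (was 5)
#8 (0,1) C  (was 12)
#9 (0,0) C  (was 1)
#10 (2,13) C  (was 0)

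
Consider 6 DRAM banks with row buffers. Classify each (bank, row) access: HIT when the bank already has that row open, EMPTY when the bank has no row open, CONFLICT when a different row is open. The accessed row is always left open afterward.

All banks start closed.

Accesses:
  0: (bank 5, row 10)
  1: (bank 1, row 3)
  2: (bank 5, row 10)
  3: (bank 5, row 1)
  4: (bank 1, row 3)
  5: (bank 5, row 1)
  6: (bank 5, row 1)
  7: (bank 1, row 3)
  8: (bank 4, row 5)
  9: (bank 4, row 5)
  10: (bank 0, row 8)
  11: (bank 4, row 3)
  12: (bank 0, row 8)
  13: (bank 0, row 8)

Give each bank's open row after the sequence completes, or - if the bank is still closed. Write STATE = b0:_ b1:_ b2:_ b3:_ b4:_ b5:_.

STATE = b0:8 b1:3 b2:- b3:- b4:3 b5:1

step 0: bank5 None->10 [EMPTY]
step 1: bank1 None->3 [EMPTY]
step 2: bank5 10->10 [HIT]
step 3: bank5 10->1 [CONFLICT]
step 4: bank1 3->3 [HIT]
step 5: bank5 1->1 [HIT]
step 6: bank5 1->1 [HIT]
step 7: bank1 3->3 [HIT]
step 8: bank4 None->5 [EMPTY]
step 9: bank4 5->5 [HIT]
step 10: bank0 None->8 [EMPTY]
step 11: bank4 5->3 [CONFLICT]
step 12: bank0 8->8 [HIT]
step 13: bank0 8->8 [HIT]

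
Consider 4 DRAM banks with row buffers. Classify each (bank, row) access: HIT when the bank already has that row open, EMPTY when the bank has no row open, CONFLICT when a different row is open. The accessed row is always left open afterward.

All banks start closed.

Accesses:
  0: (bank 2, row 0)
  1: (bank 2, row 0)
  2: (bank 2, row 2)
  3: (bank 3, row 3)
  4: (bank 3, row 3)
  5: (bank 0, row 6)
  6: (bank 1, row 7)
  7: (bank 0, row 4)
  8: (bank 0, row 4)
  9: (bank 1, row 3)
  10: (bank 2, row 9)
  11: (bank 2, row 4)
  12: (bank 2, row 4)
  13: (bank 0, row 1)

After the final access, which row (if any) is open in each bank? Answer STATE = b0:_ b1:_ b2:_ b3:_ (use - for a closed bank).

#0 (2,0) E
#1 (2,0) H  (was 0)
#2 (2,2) C  (was 0)
#3 (3,3) E
#4 (3,3) H  (was 3)
#5 (0,6) E
#6 (1,7) E
#7 (0,4) C  (was 6)
#8 (0,4) H  (was 4)
#9 (1,3) C  (was 7)
#10 (2,9) C  (was 2)
#11 (2,4) C  (was 9)
#12 (2,4) H  (was 4)
#13 (0,1) C  (was 4)

STATE = b0:1 b1:3 b2:4 b3:3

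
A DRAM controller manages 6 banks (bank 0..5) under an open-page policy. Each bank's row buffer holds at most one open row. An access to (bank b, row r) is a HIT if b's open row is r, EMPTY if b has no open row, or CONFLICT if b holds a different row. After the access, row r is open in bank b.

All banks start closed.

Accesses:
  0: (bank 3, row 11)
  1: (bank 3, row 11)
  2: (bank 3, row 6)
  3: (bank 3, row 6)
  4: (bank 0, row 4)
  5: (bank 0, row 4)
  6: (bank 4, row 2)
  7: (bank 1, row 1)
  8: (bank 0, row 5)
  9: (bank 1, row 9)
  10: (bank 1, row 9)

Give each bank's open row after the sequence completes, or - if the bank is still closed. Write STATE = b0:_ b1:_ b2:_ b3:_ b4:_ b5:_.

STATE = b0:5 b1:9 b2:- b3:6 b4:2 b5:-

  [0] b3 r11: no row ⇒ E
  [1] b3 r11: had r11 ⇒ H
  [2] b3 r6: had r11 ⇒ C
  [3] b3 r6: had r6 ⇒ H
  [4] b0 r4: no row ⇒ E
  [5] b0 r4: had r4 ⇒ H
  [6] b4 r2: no row ⇒ E
  [7] b1 r1: no row ⇒ E
  [8] b0 r5: had r4 ⇒ C
  [9] b1 r9: had r1 ⇒ C
  [10] b1 r9: had r9 ⇒ H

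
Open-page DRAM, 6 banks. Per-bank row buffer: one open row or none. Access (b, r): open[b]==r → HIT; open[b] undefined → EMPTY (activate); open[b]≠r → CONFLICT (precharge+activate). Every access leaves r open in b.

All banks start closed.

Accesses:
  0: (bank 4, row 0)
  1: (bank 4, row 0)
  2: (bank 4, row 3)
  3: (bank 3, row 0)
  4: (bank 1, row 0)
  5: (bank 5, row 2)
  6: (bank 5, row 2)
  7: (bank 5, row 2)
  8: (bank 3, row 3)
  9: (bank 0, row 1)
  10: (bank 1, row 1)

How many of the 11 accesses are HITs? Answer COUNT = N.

COUNT = 3

#0 (4,0) E
#1 (4,0) H  (was 0)
#2 (4,3) C  (was 0)
#3 (3,0) E
#4 (1,0) E
#5 (5,2) E
#6 (5,2) H  (was 2)
#7 (5,2) H  (was 2)
#8 (3,3) C  (was 0)
#9 (0,1) E
#10 (1,1) C  (was 0)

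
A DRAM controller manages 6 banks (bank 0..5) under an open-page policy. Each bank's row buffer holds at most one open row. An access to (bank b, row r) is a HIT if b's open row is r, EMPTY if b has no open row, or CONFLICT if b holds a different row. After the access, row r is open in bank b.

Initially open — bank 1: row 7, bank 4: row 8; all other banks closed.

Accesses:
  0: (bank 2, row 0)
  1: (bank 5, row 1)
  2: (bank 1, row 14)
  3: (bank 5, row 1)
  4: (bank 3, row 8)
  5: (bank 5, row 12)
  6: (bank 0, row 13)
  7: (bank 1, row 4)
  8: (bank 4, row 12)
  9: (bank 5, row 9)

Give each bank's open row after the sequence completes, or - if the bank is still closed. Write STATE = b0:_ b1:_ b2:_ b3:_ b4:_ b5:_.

step 0: bank2 None->0 [EMPTY]
step 1: bank5 None->1 [EMPTY]
step 2: bank1 7->14 [CONFLICT]
step 3: bank5 1->1 [HIT]
step 4: bank3 None->8 [EMPTY]
step 5: bank5 1->12 [CONFLICT]
step 6: bank0 None->13 [EMPTY]
step 7: bank1 14->4 [CONFLICT]
step 8: bank4 8->12 [CONFLICT]
step 9: bank5 12->9 [CONFLICT]

STATE = b0:13 b1:4 b2:0 b3:8 b4:12 b5:9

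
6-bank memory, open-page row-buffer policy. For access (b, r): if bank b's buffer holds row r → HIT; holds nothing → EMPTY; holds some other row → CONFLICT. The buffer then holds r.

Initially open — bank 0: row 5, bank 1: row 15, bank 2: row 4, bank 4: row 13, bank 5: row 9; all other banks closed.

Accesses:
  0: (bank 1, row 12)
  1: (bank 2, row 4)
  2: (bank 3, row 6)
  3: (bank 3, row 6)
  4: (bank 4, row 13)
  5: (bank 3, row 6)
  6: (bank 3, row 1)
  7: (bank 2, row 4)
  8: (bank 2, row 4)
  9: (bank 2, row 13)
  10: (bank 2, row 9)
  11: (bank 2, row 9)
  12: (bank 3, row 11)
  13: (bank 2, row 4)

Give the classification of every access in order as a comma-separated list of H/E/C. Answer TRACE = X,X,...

TRACE = C,H,E,H,H,H,C,H,H,C,C,H,C,C

#0 (1,12) C  (was 15)
#1 (2,4) H  (was 4)
#2 (3,6) E
#3 (3,6) H  (was 6)
#4 (4,13) H  (was 13)
#5 (3,6) H  (was 6)
#6 (3,1) C  (was 6)
#7 (2,4) H  (was 4)
#8 (2,4) H  (was 4)
#9 (2,13) C  (was 4)
#10 (2,9) C  (was 13)
#11 (2,9) H  (was 9)
#12 (3,11) C  (was 1)
#13 (2,4) C  (was 9)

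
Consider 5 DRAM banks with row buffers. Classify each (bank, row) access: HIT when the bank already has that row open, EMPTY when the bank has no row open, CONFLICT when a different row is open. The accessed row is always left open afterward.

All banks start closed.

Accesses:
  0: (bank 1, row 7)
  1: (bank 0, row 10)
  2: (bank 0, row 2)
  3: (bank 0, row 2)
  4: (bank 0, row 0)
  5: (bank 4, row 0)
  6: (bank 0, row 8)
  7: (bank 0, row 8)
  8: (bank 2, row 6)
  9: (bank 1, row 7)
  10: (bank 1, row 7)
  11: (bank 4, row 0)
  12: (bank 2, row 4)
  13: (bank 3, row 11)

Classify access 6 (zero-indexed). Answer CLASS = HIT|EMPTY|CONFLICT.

CLASS = CONFLICT

  [0] b1 r7: no row ⇒ E
  [1] b0 r10: no row ⇒ E
  [2] b0 r2: had r10 ⇒ C
  [3] b0 r2: had r2 ⇒ H
  [4] b0 r0: had r2 ⇒ C
  [5] b4 r0: no row ⇒ E
  [6] b0 r8: had r0 ⇒ C
  [7] b0 r8: had r8 ⇒ H
  [8] b2 r6: no row ⇒ E
  [9] b1 r7: had r7 ⇒ H
  [10] b1 r7: had r7 ⇒ H
  [11] b4 r0: had r0 ⇒ H
  [12] b2 r4: had r6 ⇒ C
  [13] b3 r11: no row ⇒ E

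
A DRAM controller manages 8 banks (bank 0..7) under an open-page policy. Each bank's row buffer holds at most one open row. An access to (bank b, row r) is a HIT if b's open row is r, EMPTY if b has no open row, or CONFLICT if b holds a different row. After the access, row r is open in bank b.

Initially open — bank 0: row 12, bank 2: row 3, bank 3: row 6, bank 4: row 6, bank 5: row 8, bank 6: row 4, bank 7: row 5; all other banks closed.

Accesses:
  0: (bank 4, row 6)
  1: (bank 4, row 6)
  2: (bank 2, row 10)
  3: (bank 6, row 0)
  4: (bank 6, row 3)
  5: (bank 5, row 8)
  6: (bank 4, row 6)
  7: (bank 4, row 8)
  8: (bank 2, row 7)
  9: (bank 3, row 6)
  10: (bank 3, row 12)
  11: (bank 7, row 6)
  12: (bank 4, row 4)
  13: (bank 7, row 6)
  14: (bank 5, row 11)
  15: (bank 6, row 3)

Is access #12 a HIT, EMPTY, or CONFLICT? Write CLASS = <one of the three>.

CLASS = CONFLICT

#0 (4,6) H  (was 6)
#1 (4,6) H  (was 6)
#2 (2,10) C  (was 3)
#3 (6,0) C  (was 4)
#4 (6,3) C  (was 0)
#5 (5,8) H  (was 8)
#6 (4,6) H  (was 6)
#7 (4,8) C  (was 6)
#8 (2,7) C  (was 10)
#9 (3,6) H  (was 6)
#10 (3,12) C  (was 6)
#11 (7,6) C  (was 5)
#12 (4,4) C  (was 8)
#13 (7,6) H  (was 6)
#14 (5,11) C  (was 8)
#15 (6,3) H  (was 3)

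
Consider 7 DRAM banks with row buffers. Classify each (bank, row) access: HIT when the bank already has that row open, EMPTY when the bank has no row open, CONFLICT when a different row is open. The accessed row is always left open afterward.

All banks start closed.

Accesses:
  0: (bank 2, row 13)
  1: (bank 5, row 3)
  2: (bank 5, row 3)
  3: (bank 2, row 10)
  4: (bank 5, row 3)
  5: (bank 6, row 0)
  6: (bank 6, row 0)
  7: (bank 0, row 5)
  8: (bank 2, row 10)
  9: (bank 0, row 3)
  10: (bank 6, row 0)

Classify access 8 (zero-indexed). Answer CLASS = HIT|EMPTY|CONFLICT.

CLASS = HIT

  [0] b2 r13: no row ⇒ E
  [1] b5 r3: no row ⇒ E
  [2] b5 r3: had r3 ⇒ H
  [3] b2 r10: had r13 ⇒ C
  [4] b5 r3: had r3 ⇒ H
  [5] b6 r0: no row ⇒ E
  [6] b6 r0: had r0 ⇒ H
  [7] b0 r5: no row ⇒ E
  [8] b2 r10: had r10 ⇒ H
  [9] b0 r3: had r5 ⇒ C
  [10] b6 r0: had r0 ⇒ H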